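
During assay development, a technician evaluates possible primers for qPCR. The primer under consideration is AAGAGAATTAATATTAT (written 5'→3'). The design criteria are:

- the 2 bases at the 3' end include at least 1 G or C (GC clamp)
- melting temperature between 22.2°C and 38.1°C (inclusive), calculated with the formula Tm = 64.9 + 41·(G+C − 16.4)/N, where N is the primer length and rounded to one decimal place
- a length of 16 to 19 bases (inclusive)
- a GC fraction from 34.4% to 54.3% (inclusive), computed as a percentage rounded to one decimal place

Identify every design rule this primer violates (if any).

Base counts: A=9, T=6, G=2, C=0 (length 17).
GC clamp: 3' end AT has 0 G/C, need ≥1 ✗
Tm: Tm = 64.9 + 41·(2 − 16.4)/17 = 30.2°C ✓
length: length 17 ✓
GC content: GC 2/17 = 11.8%, outside 34.4–54.3% ✗

Fails: GC clamp, GC content.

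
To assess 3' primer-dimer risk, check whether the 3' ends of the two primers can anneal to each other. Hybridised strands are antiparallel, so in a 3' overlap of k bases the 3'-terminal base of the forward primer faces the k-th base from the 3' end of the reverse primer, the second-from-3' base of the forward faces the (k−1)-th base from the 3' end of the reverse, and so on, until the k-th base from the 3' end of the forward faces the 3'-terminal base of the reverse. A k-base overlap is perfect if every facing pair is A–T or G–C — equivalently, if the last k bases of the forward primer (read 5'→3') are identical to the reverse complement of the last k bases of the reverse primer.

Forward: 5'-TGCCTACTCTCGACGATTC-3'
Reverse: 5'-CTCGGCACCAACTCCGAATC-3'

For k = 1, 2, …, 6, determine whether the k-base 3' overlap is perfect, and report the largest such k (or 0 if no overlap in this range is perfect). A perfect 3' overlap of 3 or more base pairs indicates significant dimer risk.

Longest perfect overlap: 5 complementary base pairs; significant dimer risk (threshold 3).

Last 6 bases (5'→3') — forward …CGATTC, reverse …CGAATC.
Reverse complement of the reverse primer's last 6 bases: GATTCG; its first k bases are the reverse complement of the reverse primer's last k bases, so a perfect k-base overlap needs the forward primer's last k bases to equal them.
Comparing (forward last k vs required): k=1: C vs G ✗; k=2: TC vs GA ✗; k=3: TTC vs GAT ✗; k=4: ATTC vs GATT ✗; k=5: GATTC vs GATTC ✓; k=6: CGATTC vs GATTCG ✗.
Only k = 5 is perfect, so the longest perfect 3' overlap is 5.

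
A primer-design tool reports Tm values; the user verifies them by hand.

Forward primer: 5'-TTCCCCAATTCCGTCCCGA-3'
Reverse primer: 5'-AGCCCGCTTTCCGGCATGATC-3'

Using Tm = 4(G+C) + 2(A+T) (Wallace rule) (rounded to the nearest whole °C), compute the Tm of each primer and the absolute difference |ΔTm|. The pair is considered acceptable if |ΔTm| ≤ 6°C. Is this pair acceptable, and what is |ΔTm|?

|ΔTm| = 8°C; the pair is not acceptable.

Forward: A=3 T=5 G=2 C=9 → Tm = 2·8 + 4·11 = 60°C.
Reverse: A=3 T=5 G=5 C=8 → Tm = 2·8 + 4·13 = 68°C.
|ΔTm| = |60 − 68| = 8°C, > 6°C.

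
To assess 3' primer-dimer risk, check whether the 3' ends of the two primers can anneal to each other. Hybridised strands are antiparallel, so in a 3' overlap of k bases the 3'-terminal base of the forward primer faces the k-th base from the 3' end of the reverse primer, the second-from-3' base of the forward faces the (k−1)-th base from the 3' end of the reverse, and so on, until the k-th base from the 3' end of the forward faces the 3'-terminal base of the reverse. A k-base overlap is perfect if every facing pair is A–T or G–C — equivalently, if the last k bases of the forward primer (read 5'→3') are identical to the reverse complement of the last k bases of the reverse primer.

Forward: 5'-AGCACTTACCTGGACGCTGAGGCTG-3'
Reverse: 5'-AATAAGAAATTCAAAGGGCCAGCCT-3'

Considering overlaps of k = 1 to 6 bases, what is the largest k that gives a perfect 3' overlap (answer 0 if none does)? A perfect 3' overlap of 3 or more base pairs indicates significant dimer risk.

Last 6 bases (5'→3') — forward …AGGCTG, reverse …CAGCCT.
Reverse complement of the reverse primer's last 6 bases: AGGCTG; its first k bases are the reverse complement of the reverse primer's last k bases, so a perfect k-base overlap needs the forward primer's last k bases to equal them.
Comparing (forward last k vs required): k=1: G vs A ✗; k=2: TG vs AG ✗; k=3: CTG vs AGG ✗; k=4: GCTG vs AGGC ✗; k=5: GGCTG vs AGGCT ✗; k=6: AGGCTG vs AGGCTG ✓.
Only k = 6 is perfect, so the longest perfect 3' overlap is 6.

Longest perfect overlap: 6 complementary base pairs; significant dimer risk (threshold 3).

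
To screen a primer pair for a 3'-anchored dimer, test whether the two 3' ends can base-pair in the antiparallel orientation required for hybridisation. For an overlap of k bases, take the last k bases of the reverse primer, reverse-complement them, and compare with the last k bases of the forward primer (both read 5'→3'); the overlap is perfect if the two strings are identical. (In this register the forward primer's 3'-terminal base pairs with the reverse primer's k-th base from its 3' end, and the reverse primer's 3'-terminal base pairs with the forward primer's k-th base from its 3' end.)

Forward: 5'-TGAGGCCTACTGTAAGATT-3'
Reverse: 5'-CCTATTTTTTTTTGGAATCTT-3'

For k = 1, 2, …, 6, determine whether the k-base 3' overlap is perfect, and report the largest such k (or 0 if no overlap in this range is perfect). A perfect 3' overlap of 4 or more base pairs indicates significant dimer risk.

Last 6 bases (5'→3') — forward …AAGATT, reverse …AATCTT.
Reverse complement of the reverse primer's last 6 bases: AAGATT; its first k bases are the reverse complement of the reverse primer's last k bases, so a perfect k-base overlap needs the forward primer's last k bases to equal them.
Comparing (forward last k vs required): k=1: T vs A ✗; k=2: TT vs AA ✗; k=3: ATT vs AAG ✗; k=4: GATT vs AAGA ✗; k=5: AGATT vs AAGAT ✗; k=6: AAGATT vs AAGATT ✓.
Only k = 6 is perfect, so the longest perfect 3' overlap is 6.

Longest perfect overlap: 6 complementary base pairs; significant dimer risk (threshold 4).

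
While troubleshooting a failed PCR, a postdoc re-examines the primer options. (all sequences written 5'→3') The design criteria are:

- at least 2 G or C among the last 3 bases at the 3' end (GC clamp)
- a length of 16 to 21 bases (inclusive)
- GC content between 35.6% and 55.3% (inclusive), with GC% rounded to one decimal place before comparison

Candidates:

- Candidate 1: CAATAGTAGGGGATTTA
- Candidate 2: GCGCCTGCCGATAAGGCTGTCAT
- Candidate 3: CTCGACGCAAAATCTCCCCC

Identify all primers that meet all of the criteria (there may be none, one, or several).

Candidate 1 (17 nt, A=6 T=5 G=5 C=1): 3' end TTA has 0 G/C, need ≥2 ✗; length 17 ✓; GC 6/17 = 35.3%, outside 35.6–55.3% ✗ — fails.
Candidate 2 (23 nt, A=4 T=5 G=7 C=7): 3' end CAT has 1 G/C, need ≥2 ✗; length 23, outside 16–21 ✗; GC 14/23 = 60.9%, outside 35.6–55.3% ✗ — fails.
Candidate 3 (20 nt, A=5 T=3 G=2 C=10): 3' end CCC has 3 G/C ✓; length 20 ✓; GC 12/20 = 60.0%, outside 35.6–55.3% ✗ — fails.

None of the candidates satisfy all criteria.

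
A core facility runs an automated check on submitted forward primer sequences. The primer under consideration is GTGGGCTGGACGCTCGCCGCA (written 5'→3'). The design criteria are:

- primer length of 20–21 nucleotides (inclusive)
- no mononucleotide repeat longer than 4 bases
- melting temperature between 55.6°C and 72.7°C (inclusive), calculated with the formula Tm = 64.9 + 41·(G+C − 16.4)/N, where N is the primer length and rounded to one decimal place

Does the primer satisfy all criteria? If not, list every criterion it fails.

Meets all criteria.

Base counts: A=2, T=3, G=9, C=7 (length 21).
length: length 21 ✓
homopolymer run: longest run = 3 ✓
Tm: Tm = 64.9 + 41·(16 − 16.4)/21 = 64.1°C ✓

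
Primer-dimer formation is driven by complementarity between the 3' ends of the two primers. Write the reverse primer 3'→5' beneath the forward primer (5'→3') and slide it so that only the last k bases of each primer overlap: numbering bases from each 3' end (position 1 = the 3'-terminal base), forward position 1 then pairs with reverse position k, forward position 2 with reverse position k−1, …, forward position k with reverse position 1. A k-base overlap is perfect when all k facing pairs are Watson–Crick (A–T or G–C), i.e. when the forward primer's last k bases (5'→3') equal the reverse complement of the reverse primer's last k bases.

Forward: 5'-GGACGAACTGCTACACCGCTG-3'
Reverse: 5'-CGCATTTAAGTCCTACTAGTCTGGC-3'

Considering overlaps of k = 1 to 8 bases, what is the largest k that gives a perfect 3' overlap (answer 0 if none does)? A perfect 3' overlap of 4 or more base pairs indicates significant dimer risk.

Longest perfect overlap: 1 complementary base pair; below the dimer-risk threshold (threshold 4).

Last 8 bases (5'→3') — forward …CACCGCTG, reverse …AGTCTGGC.
Reverse complement of the reverse primer's last 8 bases: GCCAGACT; its first k bases are the reverse complement of the reverse primer's last k bases, so a perfect k-base overlap needs the forward primer's last k bases to equal them.
Comparing (forward last k vs required): k=1: G vs G ✓; k=2: TG vs GC ✗; k=3: CTG vs GCC ✗; k=4: GCTG vs GCCA ✗; k=5: CGCTG vs GCCAG ✗; k=6: CCGCTG vs GCCAGA ✗; k=7: ACCGCTG vs GCCAGAC ✗; k=8: CACCGCTG vs GCCAGACT ✗.
Only k = 1 is perfect, so the longest perfect 3' overlap is 1.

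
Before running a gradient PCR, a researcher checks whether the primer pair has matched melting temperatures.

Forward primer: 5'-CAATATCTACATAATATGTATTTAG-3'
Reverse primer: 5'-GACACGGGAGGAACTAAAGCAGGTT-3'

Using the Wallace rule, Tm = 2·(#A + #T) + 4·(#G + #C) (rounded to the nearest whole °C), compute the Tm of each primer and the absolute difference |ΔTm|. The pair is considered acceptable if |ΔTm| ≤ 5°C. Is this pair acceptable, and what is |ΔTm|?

|ΔTm| = 16°C; the pair is not acceptable.

Forward: A=10 T=10 G=2 C=3 → Tm = 2·20 + 4·5 = 60°C.
Reverse: A=9 T=3 G=9 C=4 → Tm = 2·12 + 4·13 = 76°C.
|ΔTm| = |60 − 76| = 16°C, > 5°C.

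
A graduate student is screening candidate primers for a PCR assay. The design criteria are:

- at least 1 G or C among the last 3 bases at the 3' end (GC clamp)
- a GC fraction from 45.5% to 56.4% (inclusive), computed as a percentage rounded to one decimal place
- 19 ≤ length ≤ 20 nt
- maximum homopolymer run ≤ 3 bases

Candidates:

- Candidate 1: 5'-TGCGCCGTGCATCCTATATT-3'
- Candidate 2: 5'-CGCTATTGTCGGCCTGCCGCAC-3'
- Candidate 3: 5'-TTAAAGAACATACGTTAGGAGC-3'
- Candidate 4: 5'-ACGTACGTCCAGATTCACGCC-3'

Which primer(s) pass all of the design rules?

Candidate 1 (20 nt, A=3 T=7 G=4 C=6): 3' end ATT has 0 G/C, need ≥1 ✗; GC 10/20 = 50.0% ✓; length 20 ✓; longest run = 2 ✓ — fails.
Candidate 2 (22 nt, A=2 T=5 G=6 C=9): 3' end CAC has 2 G/C ✓; GC 15/22 = 68.2%, outside 45.5–56.4% ✗; length 22, outside 19–20 ✗; longest run = 2 ✓ — fails.
Candidate 3 (22 nt, A=9 T=5 G=5 C=3): 3' end AGC has 2 G/C ✓; GC 8/22 = 36.4%, outside 45.5–56.4% ✗; length 22, outside 19–20 ✗; longest run = 3 ✓ — fails.
Candidate 4 (21 nt, A=5 T=4 G=4 C=8): 3' end GCC has 3 G/C ✓; GC 12/21 = 57.1%, outside 45.5–56.4% ✗; length 21, outside 19–20 ✗; longest run = 2 ✓ — fails.

None of the candidates satisfy all criteria.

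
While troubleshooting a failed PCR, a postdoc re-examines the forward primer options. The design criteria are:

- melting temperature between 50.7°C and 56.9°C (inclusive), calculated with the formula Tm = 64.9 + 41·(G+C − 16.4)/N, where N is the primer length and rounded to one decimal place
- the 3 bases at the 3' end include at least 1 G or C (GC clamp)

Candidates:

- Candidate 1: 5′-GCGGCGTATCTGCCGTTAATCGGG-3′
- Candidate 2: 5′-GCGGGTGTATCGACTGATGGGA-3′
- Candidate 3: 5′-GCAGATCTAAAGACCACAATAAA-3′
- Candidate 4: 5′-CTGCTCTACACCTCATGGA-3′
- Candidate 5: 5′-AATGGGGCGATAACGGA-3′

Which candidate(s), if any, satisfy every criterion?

Candidate 4 only.

Candidate 1 (24 nt, A=3 T=6 G=9 C=6): Tm = 64.9 + 41·(15 − 16.4)/24 = 62.5°C, outside 50.7–56.9°C ✗; 3' end GGG has 3 G/C ✓ — fails.
Candidate 2 (22 nt, A=4 T=5 G=10 C=3): Tm = 64.9 + 41·(13 − 16.4)/22 = 58.6°C, outside 50.7–56.9°C ✗; 3' end GGA has 2 G/C ✓ — fails.
Candidate 3 (23 nt, A=12 T=3 G=3 C=5): Tm = 64.9 + 41·(8 − 16.4)/23 = 49.9°C, outside 50.7–56.9°C ✗; 3' end AAA has 0 G/C, need ≥1 ✗ — fails.
Candidate 4 (19 nt, A=4 T=5 G=3 C=7): Tm = 64.9 + 41·(10 − 16.4)/19 = 51.1°C ✓; 3' end GGA has 2 G/C ✓ — passes.
Candidate 5 (17 nt, A=6 T=2 G=7 C=2): Tm = 64.9 + 41·(9 − 16.4)/17 = 47.1°C, outside 50.7–56.9°C ✗; 3' end GGA has 2 G/C ✓ — fails.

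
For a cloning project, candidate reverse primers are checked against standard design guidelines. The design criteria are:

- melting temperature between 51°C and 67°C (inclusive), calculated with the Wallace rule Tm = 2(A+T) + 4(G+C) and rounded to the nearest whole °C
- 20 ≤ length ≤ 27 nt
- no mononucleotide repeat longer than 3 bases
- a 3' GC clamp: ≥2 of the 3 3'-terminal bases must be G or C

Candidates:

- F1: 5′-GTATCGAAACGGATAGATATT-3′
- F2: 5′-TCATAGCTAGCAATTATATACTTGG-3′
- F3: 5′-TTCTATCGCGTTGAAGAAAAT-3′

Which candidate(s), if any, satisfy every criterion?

F2 only.

F1 (21 nt, A=8 T=6 G=5 C=2): Tm = 2·14 + 4·7 = 56°C ✓; length 21 ✓; longest run = 3 ✓; 3' end ATT has 0 G/C, need ≥2 ✗ — fails.
F2 (25 nt, A=8 T=9 G=4 C=4): Tm = 2·17 + 4·8 = 66°C ✓; length 25 ✓; longest run = 2 ✓; 3' end TGG has 2 G/C ✓ — passes.
F3 (21 nt, A=7 T=7 G=4 C=3): Tm = 2·14 + 4·7 = 56°C ✓; length 21 ✓; longest run = 4, exceeds 3 ✗; 3' end AAT has 0 G/C, need ≥2 ✗ — fails.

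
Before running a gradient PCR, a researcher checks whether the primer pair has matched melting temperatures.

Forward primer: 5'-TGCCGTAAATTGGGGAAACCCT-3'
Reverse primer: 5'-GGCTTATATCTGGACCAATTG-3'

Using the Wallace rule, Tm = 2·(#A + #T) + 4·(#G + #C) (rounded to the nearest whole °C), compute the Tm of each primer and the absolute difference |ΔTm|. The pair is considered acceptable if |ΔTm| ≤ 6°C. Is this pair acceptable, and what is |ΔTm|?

Forward: A=6 T=5 G=6 C=5 → Tm = 2·11 + 4·11 = 66°C.
Reverse: A=5 T=7 G=5 C=4 → Tm = 2·12 + 4·9 = 60°C.
|ΔTm| = |66 − 60| = 6°C, ≤ 6°C.

|ΔTm| = 6°C; the pair is acceptable.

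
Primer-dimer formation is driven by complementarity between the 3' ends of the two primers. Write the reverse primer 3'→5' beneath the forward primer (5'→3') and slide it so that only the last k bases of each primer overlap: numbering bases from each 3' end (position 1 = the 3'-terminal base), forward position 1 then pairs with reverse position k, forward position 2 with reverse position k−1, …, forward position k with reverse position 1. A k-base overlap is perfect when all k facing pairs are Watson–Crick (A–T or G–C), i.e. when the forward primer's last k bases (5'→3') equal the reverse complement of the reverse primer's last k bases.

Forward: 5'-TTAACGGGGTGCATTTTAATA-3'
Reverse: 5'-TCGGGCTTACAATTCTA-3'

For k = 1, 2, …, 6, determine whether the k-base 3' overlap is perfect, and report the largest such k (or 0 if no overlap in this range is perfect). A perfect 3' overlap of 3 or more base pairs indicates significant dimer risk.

Longest perfect overlap: 2 complementary base pairs; below the dimer-risk threshold (threshold 3).

Last 6 bases (5'→3') — forward …TTAATA, reverse …ATTCTA.
Reverse complement of the reverse primer's last 6 bases: TAGAAT; its first k bases are the reverse complement of the reverse primer's last k bases, so a perfect k-base overlap needs the forward primer's last k bases to equal them.
Comparing (forward last k vs required): k=1: A vs T ✗; k=2: TA vs TA ✓; k=3: ATA vs TAG ✗; k=4: AATA vs TAGA ✗; k=5: TAATA vs TAGAA ✗; k=6: TTAATA vs TAGAAT ✗.
Only k = 2 is perfect, so the longest perfect 3' overlap is 2.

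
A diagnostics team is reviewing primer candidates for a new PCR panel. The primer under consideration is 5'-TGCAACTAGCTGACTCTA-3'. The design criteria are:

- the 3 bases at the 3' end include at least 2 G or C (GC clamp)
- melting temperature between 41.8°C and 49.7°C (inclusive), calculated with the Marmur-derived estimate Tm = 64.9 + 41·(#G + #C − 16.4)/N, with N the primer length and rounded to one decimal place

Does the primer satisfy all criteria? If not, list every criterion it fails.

Base counts: A=5, T=5, G=3, C=5 (length 18).
GC clamp: 3' end CTA has 1 G/C, need ≥2 ✗
Tm: Tm = 64.9 + 41·(8 − 16.4)/18 = 45.8°C ✓

Fails: GC clamp.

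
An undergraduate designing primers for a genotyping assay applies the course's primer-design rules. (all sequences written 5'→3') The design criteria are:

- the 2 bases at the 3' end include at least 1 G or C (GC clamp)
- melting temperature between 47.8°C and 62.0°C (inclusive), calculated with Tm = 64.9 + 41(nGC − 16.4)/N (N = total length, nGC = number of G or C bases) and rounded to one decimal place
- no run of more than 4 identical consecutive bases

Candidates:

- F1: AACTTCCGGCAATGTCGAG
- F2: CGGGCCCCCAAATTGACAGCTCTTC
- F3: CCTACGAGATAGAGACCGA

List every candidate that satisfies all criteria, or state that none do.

F1 and F3.

F1 (19 nt, A=5 T=4 G=5 C=5): 3' end AG has 1 G/C ✓; Tm = 64.9 + 41·(10 − 16.4)/19 = 51.1°C ✓; longest run = 2 ✓ — passes.
F2 (25 nt, A=5 T=5 G=5 C=10): 3' end TC has 1 G/C ✓; Tm = 64.9 + 41·(15 − 16.4)/25 = 62.6°C, outside 47.8–62.0°C ✗; longest run = 5, exceeds 4 ✗ — fails.
F3 (19 nt, A=7 T=2 G=5 C=5): 3' end GA has 1 G/C ✓; Tm = 64.9 + 41·(10 − 16.4)/19 = 51.1°C ✓; longest run = 2 ✓ — passes.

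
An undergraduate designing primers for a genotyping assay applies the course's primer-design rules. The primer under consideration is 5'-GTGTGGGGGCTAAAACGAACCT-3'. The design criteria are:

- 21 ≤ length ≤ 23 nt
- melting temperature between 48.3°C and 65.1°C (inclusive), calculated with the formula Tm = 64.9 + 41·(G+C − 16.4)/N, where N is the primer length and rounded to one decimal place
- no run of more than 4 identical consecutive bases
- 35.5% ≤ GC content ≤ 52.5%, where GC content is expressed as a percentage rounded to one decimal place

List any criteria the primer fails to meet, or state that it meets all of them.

Fails: homopolymer run, GC content.

Base counts: A=6, T=4, G=8, C=4 (length 22).
length: length 22 ✓
Tm: Tm = 64.9 + 41·(12 − 16.4)/22 = 56.7°C ✓
homopolymer run: longest run = 5, exceeds 4 ✗
GC content: GC 12/22 = 54.5%, outside 35.5–52.5% ✗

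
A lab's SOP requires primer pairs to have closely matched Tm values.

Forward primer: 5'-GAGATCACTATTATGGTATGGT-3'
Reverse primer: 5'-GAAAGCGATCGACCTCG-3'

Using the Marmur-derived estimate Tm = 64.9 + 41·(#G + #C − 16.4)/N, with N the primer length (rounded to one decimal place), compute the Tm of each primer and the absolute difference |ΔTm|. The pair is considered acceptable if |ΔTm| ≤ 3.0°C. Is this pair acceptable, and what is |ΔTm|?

Forward: G+C = 8, N = 22 → Tm = 64.9 + 41·(8 − 16.4)/22 = 49.2°C.
Reverse: G+C = 10, N = 17 → Tm = 64.9 + 41·(10 − 16.4)/17 = 49.5°C.
|ΔTm| = |49.2 − 49.5| = 0.3°C, ≤ 3.0°C.

|ΔTm| = 0.3°C; the pair is acceptable.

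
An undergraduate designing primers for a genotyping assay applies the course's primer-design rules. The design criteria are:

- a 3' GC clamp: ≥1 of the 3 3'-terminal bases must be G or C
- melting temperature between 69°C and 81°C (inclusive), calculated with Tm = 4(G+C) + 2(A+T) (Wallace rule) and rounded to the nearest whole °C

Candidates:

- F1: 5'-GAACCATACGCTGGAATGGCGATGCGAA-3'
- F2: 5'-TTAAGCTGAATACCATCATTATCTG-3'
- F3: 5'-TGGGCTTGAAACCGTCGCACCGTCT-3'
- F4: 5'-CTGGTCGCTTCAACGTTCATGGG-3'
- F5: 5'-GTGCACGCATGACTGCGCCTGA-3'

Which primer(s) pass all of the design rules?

F3, F4 and F5.

F1 (28 nt, A=9 T=4 G=9 C=6): 3' end GAA has 1 G/C ✓; Tm = 2·13 + 4·15 = 86°C, outside 69–81°C ✗ — fails.
F2 (25 nt, A=8 T=9 G=3 C=5): 3' end CTG has 2 G/C ✓; Tm = 2·17 + 4·8 = 66°C, outside 69–81°C ✗ — fails.
F3 (25 nt, A=4 T=6 G=7 C=8): 3' end TCT has 1 G/C ✓; Tm = 2·10 + 4·15 = 80°C ✓ — passes.
F4 (23 nt, A=3 T=7 G=7 C=6): 3' end GGG has 3 G/C ✓; Tm = 2·10 + 4·13 = 72°C ✓ — passes.
F5 (22 nt, A=4 T=4 G=7 C=7): 3' end TGA has 1 G/C ✓; Tm = 2·8 + 4·14 = 72°C ✓ — passes.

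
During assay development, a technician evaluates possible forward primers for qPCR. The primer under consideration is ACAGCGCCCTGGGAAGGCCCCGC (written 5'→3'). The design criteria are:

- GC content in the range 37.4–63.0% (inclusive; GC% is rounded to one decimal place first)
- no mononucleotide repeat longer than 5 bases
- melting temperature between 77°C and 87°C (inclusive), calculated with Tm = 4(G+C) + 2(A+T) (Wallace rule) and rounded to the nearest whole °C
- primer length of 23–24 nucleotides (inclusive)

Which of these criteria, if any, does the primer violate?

Fails: GC content.

Base counts: A=4, T=1, G=8, C=10 (length 23).
GC content: GC 18/23 = 78.3%, outside 37.4–63.0% ✗
homopolymer run: longest run = 4 ✓
Tm: Tm = 2·5 + 4·18 = 82°C ✓
length: length 23 ✓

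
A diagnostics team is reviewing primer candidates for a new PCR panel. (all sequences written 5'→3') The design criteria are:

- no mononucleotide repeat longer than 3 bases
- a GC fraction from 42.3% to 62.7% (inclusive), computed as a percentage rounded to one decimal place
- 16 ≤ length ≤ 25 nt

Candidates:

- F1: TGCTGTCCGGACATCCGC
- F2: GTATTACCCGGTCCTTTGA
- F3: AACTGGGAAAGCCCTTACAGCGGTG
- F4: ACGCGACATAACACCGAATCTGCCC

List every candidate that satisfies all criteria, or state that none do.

F2, F3 and F4.

F1 (18 nt, A=2 T=4 G=5 C=7): longest run = 2 ✓; GC 12/18 = 66.7%, outside 42.3–62.7% ✗; length 18 ✓ — fails.
F2 (19 nt, A=3 T=7 G=4 C=5): longest run = 3 ✓; GC 9/19 = 47.4% ✓; length 19 ✓ — passes.
F3 (25 nt, A=7 T=4 G=8 C=6): longest run = 3 ✓; GC 14/25 = 56.0% ✓; length 25 ✓ — passes.
F4 (25 nt, A=8 T=3 G=4 C=10): longest run = 3 ✓; GC 14/25 = 56.0% ✓; length 25 ✓ — passes.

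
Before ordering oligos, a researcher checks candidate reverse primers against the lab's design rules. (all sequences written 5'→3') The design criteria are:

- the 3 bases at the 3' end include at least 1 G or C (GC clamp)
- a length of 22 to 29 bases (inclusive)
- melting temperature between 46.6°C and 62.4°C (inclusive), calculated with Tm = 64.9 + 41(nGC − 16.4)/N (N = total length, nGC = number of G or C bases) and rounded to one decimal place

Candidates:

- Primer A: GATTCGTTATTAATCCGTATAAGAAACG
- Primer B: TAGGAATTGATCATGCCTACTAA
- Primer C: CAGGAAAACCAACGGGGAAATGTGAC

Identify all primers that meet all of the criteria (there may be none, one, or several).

Primer A (28 nt, A=10 T=9 G=5 C=4): 3' end ACG has 2 G/C ✓; length 28 ✓; Tm = 64.9 + 41·(9 − 16.4)/28 = 54.1°C ✓ — passes.
Primer B (23 nt, A=8 T=7 G=4 C=4): 3' end TAA has 0 G/C, need ≥1 ✗; length 23 ✓; Tm = 64.9 + 41·(8 − 16.4)/23 = 49.9°C ✓ — fails.
Primer C (26 nt, A=11 T=2 G=8 C=5): 3' end GAC has 2 G/C ✓; length 26 ✓; Tm = 64.9 + 41·(13 − 16.4)/26 = 59.5°C ✓ — passes.

Primer A and Primer C.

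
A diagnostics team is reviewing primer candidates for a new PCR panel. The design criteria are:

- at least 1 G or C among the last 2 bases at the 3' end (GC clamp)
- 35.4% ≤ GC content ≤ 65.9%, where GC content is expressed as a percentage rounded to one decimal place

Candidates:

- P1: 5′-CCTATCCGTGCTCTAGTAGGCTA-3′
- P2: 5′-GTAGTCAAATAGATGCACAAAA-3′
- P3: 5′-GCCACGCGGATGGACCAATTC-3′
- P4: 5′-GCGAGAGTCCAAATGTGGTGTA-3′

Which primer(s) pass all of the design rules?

P3 only.

P1 (23 nt, A=4 T=7 G=5 C=7): 3' end TA has 0 G/C, need ≥1 ✗; GC 12/23 = 52.2% ✓ — fails.
P2 (22 nt, A=11 T=4 G=4 C=3): 3' end AA has 0 G/C, need ≥1 ✗; GC 7/22 = 31.8%, outside 35.4–65.9% ✗ — fails.
P3 (21 nt, A=5 T=3 G=6 C=7): 3' end TC has 1 G/C ✓; GC 13/21 = 61.9% ✓ — passes.
P4 (22 nt, A=6 T=5 G=8 C=3): 3' end TA has 0 G/C, need ≥1 ✗; GC 11/22 = 50.0% ✓ — fails.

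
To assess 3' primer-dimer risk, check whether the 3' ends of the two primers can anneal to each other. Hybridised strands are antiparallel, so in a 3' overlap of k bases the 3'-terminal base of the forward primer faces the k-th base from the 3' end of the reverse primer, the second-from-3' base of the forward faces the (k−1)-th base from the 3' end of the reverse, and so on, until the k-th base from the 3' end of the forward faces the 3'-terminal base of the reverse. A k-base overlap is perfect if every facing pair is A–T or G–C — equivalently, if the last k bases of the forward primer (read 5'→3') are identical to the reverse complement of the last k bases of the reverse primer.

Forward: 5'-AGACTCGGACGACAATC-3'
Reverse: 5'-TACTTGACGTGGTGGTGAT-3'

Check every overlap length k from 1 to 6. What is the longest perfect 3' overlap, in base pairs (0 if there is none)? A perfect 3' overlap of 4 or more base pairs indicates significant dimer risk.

Longest perfect overlap: 3 complementary base pairs; below the dimer-risk threshold (threshold 4).

Last 6 bases (5'→3') — forward …ACAATC, reverse …GGTGAT.
Reverse complement of the reverse primer's last 6 bases: ATCACC; its first k bases are the reverse complement of the reverse primer's last k bases, so a perfect k-base overlap needs the forward primer's last k bases to equal them.
Comparing (forward last k vs required): k=1: C vs A ✗; k=2: TC vs AT ✗; k=3: ATC vs ATC ✓; k=4: AATC vs ATCA ✗; k=5: CAATC vs ATCAC ✗; k=6: ACAATC vs ATCACC ✗.
Only k = 3 is perfect, so the longest perfect 3' overlap is 3.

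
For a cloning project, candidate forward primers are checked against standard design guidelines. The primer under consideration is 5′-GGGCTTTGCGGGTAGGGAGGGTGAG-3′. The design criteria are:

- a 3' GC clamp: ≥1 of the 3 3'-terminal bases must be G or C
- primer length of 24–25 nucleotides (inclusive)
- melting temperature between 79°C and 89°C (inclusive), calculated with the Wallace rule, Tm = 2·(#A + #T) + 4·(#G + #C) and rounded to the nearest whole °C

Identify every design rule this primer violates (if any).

Base counts: A=3, T=5, G=15, C=2 (length 25).
GC clamp: 3' end GAG has 2 G/C ✓
length: length 25 ✓
Tm: Tm = 2·8 + 4·17 = 84°C ✓

Meets all criteria.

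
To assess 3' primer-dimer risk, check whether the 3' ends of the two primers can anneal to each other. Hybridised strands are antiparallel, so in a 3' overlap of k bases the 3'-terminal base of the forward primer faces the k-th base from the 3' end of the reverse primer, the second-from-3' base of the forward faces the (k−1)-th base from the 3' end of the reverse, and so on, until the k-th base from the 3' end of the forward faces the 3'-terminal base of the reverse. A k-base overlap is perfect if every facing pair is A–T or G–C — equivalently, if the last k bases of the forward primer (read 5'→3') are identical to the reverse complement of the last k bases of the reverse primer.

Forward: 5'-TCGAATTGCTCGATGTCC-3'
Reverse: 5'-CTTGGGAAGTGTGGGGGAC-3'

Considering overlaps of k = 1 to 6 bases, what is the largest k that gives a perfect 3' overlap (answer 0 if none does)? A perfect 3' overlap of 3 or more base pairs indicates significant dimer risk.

Longest perfect overlap: 4 complementary base pairs; significant dimer risk (threshold 3).

Last 6 bases (5'→3') — forward …ATGTCC, reverse …GGGGAC.
Reverse complement of the reverse primer's last 6 bases: GTCCCC; its first k bases are the reverse complement of the reverse primer's last k bases, so a perfect k-base overlap needs the forward primer's last k bases to equal them.
Comparing (forward last k vs required): k=1: C vs G ✗; k=2: CC vs GT ✗; k=3: TCC vs GTC ✗; k=4: GTCC vs GTCC ✓; k=5: TGTCC vs GTCCC ✗; k=6: ATGTCC vs GTCCCC ✗.
Only k = 4 is perfect, so the longest perfect 3' overlap is 4.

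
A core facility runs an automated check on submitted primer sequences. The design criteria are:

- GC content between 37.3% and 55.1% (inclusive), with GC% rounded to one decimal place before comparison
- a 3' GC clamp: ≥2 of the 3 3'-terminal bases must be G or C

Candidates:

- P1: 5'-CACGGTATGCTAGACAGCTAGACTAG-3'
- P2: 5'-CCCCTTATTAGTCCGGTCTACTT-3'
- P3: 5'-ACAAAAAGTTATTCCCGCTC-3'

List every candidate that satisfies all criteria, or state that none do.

P1 (26 nt, A=8 T=5 G=7 C=6): GC 13/26 = 50.0% ✓; 3' end TAG has 1 G/C, need ≥2 ✗ — fails.
P2 (23 nt, A=3 T=9 G=3 C=8): GC 11/23 = 47.8% ✓; 3' end CTT has 1 G/C, need ≥2 ✗ — fails.
P3 (20 nt, A=7 T=5 G=2 C=6): GC 8/20 = 40.0% ✓; 3' end CTC has 2 G/C ✓ — passes.

P3 only.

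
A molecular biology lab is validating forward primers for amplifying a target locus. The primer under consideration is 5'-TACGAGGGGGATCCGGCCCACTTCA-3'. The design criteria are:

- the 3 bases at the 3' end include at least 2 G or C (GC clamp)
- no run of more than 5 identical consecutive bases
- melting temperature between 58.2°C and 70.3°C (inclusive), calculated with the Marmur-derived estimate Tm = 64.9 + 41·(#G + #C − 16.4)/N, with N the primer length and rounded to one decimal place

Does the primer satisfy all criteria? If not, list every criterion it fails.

Fails: GC clamp.

Base counts: A=5, T=4, G=8, C=8 (length 25).
GC clamp: 3' end TCA has 1 G/C, need ≥2 ✗
homopolymer run: longest run = 5 ✓
Tm: Tm = 64.9 + 41·(16 − 16.4)/25 = 64.2°C ✓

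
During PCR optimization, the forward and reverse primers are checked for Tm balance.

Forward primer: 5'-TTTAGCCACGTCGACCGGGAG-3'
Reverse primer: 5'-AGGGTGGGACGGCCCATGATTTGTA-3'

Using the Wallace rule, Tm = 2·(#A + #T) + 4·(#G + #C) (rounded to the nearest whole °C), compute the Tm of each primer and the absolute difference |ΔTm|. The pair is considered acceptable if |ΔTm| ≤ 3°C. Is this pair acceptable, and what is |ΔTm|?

Forward: A=4 T=4 G=7 C=6 → Tm = 2·8 + 4·13 = 68°C.
Reverse: A=5 T=6 G=10 C=4 → Tm = 2·11 + 4·14 = 78°C.
|ΔTm| = |68 − 78| = 10°C, > 3°C.

|ΔTm| = 10°C; the pair is not acceptable.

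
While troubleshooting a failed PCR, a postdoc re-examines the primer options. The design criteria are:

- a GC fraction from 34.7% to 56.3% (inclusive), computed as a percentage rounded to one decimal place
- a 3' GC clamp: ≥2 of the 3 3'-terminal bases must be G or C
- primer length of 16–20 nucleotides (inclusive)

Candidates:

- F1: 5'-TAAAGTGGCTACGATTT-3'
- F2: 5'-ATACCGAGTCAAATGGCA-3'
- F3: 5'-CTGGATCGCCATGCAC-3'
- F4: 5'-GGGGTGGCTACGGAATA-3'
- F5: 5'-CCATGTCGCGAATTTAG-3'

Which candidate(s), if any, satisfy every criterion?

F2 only.

F1 (17 nt, A=5 T=6 G=4 C=2): GC 6/17 = 35.3% ✓; 3' end TTT has 0 G/C, need ≥2 ✗; length 17 ✓ — fails.
F2 (18 nt, A=7 T=3 G=4 C=4): GC 8/18 = 44.4% ✓; 3' end GCA has 2 G/C ✓; length 18 ✓ — passes.
F3 (16 nt, A=3 T=3 G=4 C=6): GC 10/16 = 62.5%, outside 34.7–56.3% ✗; 3' end CAC has 2 G/C ✓; length 16 ✓ — fails.
F4 (17 nt, A=4 T=3 G=8 C=2): GC 10/17 = 58.8%, outside 34.7–56.3% ✗; 3' end ATA has 0 G/C, need ≥2 ✗; length 17 ✓ — fails.
F5 (17 nt, A=4 T=5 G=4 C=4): GC 8/17 = 47.1% ✓; 3' end TAG has 1 G/C, need ≥2 ✗; length 17 ✓ — fails.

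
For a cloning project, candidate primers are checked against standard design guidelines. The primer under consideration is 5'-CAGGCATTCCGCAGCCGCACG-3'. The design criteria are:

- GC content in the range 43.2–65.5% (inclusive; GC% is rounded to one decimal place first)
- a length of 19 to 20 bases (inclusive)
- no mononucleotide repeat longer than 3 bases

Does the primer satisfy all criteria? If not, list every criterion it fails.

Fails: GC content, length.

Base counts: A=4, T=2, G=6, C=9 (length 21).
GC content: GC 15/21 = 71.4%, outside 43.2–65.5% ✗
length: length 21, outside 19–20 ✗
homopolymer run: longest run = 2 ✓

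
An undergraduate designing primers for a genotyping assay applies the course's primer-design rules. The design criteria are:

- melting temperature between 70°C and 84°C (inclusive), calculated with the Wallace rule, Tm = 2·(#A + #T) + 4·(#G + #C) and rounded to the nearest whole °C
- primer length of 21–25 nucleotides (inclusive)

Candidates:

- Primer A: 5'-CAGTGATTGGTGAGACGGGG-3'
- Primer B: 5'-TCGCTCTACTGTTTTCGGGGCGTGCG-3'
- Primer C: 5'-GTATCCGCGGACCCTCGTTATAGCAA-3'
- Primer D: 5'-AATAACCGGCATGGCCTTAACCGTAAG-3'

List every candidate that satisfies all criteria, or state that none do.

None of the candidates satisfy all criteria.

Primer A (20 nt, A=4 T=4 G=10 C=2): Tm = 2·8 + 4·12 = 64°C, outside 70–84°C ✗; length 20, outside 21–25 ✗ — fails.
Primer B (26 nt, A=1 T=9 G=9 C=7): Tm = 2·10 + 4·16 = 84°C ✓; length 26, outside 21–25 ✗ — fails.
Primer C (26 nt, A=6 T=6 G=6 C=8): Tm = 2·12 + 4·14 = 80°C ✓; length 26, outside 21–25 ✗ — fails.
Primer D (27 nt, A=9 T=5 G=6 C=7): Tm = 2·14 + 4·13 = 80°C ✓; length 27, outside 21–25 ✗ — fails.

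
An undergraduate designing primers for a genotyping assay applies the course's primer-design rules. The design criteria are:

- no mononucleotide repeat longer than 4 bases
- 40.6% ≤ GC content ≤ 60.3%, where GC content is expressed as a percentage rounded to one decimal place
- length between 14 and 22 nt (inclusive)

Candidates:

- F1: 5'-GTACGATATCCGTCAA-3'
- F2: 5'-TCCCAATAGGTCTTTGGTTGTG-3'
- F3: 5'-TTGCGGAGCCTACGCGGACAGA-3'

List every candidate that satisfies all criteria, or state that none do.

F1 and F2.

F1 (16 nt, A=5 T=4 G=3 C=4): longest run = 2 ✓; GC 7/16 = 43.8% ✓; length 16 ✓ — passes.
F2 (22 nt, A=3 T=9 G=6 C=4): longest run = 3 ✓; GC 10/22 = 45.5% ✓; length 22 ✓ — passes.
F3 (22 nt, A=5 T=3 G=8 C=6): longest run = 2 ✓; GC 14/22 = 63.6%, outside 40.6–60.3% ✗; length 22 ✓ — fails.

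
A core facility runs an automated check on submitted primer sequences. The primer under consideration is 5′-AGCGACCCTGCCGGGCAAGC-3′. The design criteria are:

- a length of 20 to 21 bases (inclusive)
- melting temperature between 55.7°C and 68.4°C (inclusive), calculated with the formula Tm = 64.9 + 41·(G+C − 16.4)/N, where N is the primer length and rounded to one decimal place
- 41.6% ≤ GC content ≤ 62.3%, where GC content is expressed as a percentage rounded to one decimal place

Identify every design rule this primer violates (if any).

Fails: GC content.

Base counts: A=4, T=1, G=7, C=8 (length 20).
length: length 20 ✓
Tm: Tm = 64.9 + 41·(15 − 16.4)/20 = 62.0°C ✓
GC content: GC 15/20 = 75.0%, outside 41.6–62.3% ✗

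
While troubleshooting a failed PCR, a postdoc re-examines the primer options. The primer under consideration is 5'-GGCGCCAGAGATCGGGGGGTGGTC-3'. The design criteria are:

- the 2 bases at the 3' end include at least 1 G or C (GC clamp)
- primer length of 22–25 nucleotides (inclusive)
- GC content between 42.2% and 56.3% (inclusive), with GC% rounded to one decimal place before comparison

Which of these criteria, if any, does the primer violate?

Fails: GC content.

Base counts: A=3, T=3, G=13, C=5 (length 24).
GC clamp: 3' end TC has 1 G/C ✓
length: length 24 ✓
GC content: GC 18/24 = 75.0%, outside 42.2–56.3% ✗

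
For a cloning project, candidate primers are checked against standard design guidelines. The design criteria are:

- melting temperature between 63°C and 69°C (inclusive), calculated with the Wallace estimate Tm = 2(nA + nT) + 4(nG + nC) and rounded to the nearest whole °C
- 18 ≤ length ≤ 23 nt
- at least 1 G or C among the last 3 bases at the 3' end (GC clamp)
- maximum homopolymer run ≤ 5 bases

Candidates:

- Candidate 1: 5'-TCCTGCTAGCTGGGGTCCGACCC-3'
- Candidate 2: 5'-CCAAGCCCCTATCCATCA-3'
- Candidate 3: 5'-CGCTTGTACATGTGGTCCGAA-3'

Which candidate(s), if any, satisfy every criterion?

Candidate 1 (23 nt, A=2 T=5 G=7 C=9): Tm = 2·7 + 4·16 = 78°C, outside 63–69°C ✗; length 23 ✓; 3' end CCC has 3 G/C ✓; longest run = 4 ✓ — fails.
Candidate 2 (18 nt, A=5 T=3 G=1 C=9): Tm = 2·8 + 4·10 = 56°C, outside 63–69°C ✗; length 18 ✓; 3' end TCA has 1 G/C ✓; longest run = 4 ✓ — fails.
Candidate 3 (21 nt, A=4 T=6 G=6 C=5): Tm = 2·10 + 4·11 = 64°C ✓; length 21 ✓; 3' end GAA has 1 G/C ✓; longest run = 2 ✓ — passes.

Candidate 3 only.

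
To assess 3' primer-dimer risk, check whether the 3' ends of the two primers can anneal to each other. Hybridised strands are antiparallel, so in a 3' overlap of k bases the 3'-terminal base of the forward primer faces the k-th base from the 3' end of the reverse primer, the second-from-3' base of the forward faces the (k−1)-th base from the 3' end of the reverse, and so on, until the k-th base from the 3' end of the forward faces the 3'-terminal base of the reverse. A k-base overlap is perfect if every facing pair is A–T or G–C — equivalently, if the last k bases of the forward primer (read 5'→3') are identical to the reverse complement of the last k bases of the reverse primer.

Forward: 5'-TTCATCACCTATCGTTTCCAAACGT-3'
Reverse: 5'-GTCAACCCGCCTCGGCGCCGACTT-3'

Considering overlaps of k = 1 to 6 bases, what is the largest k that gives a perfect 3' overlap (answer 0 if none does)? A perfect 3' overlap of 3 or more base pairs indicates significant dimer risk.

Last 6 bases (5'→3') — forward …AAACGT, reverse …CGACTT.
Reverse complement of the reverse primer's last 6 bases: AAGTCG; its first k bases are the reverse complement of the reverse primer's last k bases, so a perfect k-base overlap needs the forward primer's last k bases to equal them.
Comparing (forward last k vs required): k=1: T vs A ✗; k=2: GT vs AA ✗; k=3: CGT vs AAG ✗; k=4: ACGT vs AAGT ✗; k=5: AACGT vs AAGTC ✗; k=6: AAACGT vs AAGTCG ✗.
No overlap length from 1 to 6 is perfect, so the longest perfect 3' overlap is 0.

Longest perfect overlap: 0 complementary base pairs; below the dimer-risk threshold (threshold 3).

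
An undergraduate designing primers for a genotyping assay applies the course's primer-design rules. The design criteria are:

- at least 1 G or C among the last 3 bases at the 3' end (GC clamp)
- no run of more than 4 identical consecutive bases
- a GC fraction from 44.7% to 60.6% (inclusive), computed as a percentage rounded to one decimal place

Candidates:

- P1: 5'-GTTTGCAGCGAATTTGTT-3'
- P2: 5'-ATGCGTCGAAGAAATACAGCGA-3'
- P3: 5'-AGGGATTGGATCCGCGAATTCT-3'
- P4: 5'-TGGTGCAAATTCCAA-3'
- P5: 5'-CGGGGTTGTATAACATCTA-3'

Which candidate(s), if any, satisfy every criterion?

P2 and P3.

P1 (18 nt, A=3 T=8 G=5 C=2): 3' end GTT has 1 G/C ✓; longest run = 3 ✓; GC 7/18 = 38.9%, outside 44.7–60.6% ✗ — fails.
P2 (22 nt, A=9 T=3 G=6 C=4): 3' end CGA has 2 G/C ✓; longest run = 3 ✓; GC 10/22 = 45.5% ✓ — passes.
P3 (22 nt, A=5 T=6 G=7 C=4): 3' end TCT has 1 G/C ✓; longest run = 3 ✓; GC 11/22 = 50.0% ✓ — passes.
P4 (15 nt, A=5 T=4 G=3 C=3): 3' end CAA has 1 G/C ✓; longest run = 3 ✓; GC 6/15 = 40.0%, outside 44.7–60.6% ✗ — fails.
P5 (19 nt, A=5 T=6 G=5 C=3): 3' end CTA has 1 G/C ✓; longest run = 4 ✓; GC 8/19 = 42.1%, outside 44.7–60.6% ✗ — fails.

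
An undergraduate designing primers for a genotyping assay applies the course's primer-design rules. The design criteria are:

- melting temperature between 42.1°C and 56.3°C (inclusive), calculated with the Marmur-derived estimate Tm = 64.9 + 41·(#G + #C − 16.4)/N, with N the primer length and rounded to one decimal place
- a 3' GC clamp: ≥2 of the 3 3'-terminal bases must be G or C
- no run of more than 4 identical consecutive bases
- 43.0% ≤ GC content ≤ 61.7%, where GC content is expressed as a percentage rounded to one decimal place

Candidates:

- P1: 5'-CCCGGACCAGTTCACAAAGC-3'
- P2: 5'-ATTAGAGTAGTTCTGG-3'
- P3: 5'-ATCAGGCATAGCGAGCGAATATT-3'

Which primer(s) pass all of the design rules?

P1 only.

P1 (20 nt, A=6 T=2 G=4 C=8): Tm = 64.9 + 41·(12 − 16.4)/20 = 55.9°C ✓; 3' end AGC has 2 G/C ✓; longest run = 3 ✓; GC 12/20 = 60.0% ✓ — passes.
P2 (16 nt, A=4 T=6 G=5 C=1): Tm = 64.9 + 41·(6 − 16.4)/16 = 38.3°C, outside 42.1–56.3°C ✗; 3' end TGG has 2 G/C ✓; longest run = 2 ✓; GC 6/16 = 37.5%, outside 43.0–61.7% ✗ — fails.
P3 (23 nt, A=8 T=5 G=6 C=4): Tm = 64.9 + 41·(10 − 16.4)/23 = 53.5°C ✓; 3' end ATT has 0 G/C, need ≥2 ✗; longest run = 2 ✓; GC 10/23 = 43.5% ✓ — fails.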